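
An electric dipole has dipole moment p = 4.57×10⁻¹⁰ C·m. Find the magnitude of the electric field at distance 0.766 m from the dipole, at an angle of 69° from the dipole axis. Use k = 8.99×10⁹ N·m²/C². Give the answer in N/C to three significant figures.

E ≈ 10.8 N/C

At angle θ the dipole field magnitude is E = (kp/r³)·√(1 + 3cos²θ).
kp/r³ = (8.99×10⁹)(4.57×10⁻¹⁰) / (0.766)³ = 9.141 N/C.
√(1 + 3cos²69°) = √(1 + 3·0.1284) = √1.3853 ≈ 1.1770.
E ≈ 9.141 × 1.177 = 10.76 N/C.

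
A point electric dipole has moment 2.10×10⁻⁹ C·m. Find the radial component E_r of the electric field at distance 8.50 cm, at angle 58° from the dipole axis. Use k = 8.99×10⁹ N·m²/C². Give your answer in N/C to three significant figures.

E_r ≈ 3.26×10⁴ N/C

For a dipole, E_r = (2kp cosθ)/r³.
kp/r³ = (8.99×10⁹)(2.10×10⁻⁹)/(0.0850)³ = 3.074×10⁴ N/C.
E_r = 2·3.074×10⁴·cos58° = 3.258×10⁴ N/C.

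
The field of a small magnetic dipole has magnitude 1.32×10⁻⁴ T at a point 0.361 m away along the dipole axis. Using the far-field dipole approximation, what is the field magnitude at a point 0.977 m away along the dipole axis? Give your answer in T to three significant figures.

Dipole fields scale as 1/r³ in the far field; the geometry is the same at both points.
B₂ = B₁ · (r₁/r₂)³ = 1.32×10⁻⁴ · (0.361/0.977)³.
(r₁/r₂)³ = (0.3695)³ = 0.05045.
B₂ ≈ 6.659×10⁻⁶ T.

B ≈ 6.66×10⁻⁶ T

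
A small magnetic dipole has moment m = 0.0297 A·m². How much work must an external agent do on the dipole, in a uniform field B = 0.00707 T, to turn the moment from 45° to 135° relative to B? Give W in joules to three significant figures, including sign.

W ≈ 2.97×10⁻⁴ J

W_ext = ΔU = −mB cosθ₂ + mB cosθ₁ = mB(cosθ₁ − cosθ₂).
W = (0.0297)(0.00707)·(cos45° − cos135°) = (2.100×10⁻⁴)·(+1.4142) = 2.970×10⁻⁴ J.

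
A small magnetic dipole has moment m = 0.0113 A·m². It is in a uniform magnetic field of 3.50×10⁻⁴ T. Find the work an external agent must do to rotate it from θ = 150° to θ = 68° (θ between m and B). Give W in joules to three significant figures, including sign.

W_ext = ΔU = −mB cosθ₂ + mB cosθ₁ = mB(cosθ₁ − cosθ₂).
W = (0.0113)(3.50×10⁻⁴)·(cos150° − cos68°) = (3.955×10⁻⁶)·(-1.2406) = -4.907×10⁻⁶ J.

W ≈ -4.91×10⁻⁶ J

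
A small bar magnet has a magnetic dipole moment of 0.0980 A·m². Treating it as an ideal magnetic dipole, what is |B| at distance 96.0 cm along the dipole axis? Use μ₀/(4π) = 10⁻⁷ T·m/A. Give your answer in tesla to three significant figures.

On axis B = (μ₀/4π)·2m/r³.
B = 2·(10⁻⁷)·(0.0980) / (0.960)³ = 2.215×10⁻⁸ T.

B ≈ 2.22×10⁻⁸ T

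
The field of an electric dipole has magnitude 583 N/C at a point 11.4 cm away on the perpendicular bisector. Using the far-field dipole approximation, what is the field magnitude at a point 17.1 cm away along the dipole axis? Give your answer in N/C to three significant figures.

E ≈ 345 N/C

Dipole fields scale as 1/r³ in the far field.
The axial field is twice the equatorial field at the same r, so the geometry factor is 2/1.
E₂ = E₁ · (2/1) · (r₁/r₂)³ = 583 · 2 · (11.4/17.1)³.
(r₁/r₂)³ = (0.6667)³ = 0.2963.
E₂ ≈ 345.5 N/C.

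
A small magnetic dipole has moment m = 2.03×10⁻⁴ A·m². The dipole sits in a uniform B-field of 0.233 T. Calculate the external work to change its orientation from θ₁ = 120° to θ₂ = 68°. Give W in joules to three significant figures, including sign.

W ≈ -4.14×10⁻⁵ J

W_ext = ΔU = −mB cosθ₂ + mB cosθ₁ = mB(cosθ₁ − cosθ₂).
W = (2.03×10⁻⁴)(0.233)·(cos120° − cos68°) = (4.730×10⁻⁵)·(-0.8746) = -4.137×10⁻⁵ J.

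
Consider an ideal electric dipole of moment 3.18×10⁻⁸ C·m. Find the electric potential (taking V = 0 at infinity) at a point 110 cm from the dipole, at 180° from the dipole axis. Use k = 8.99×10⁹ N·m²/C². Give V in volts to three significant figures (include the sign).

The dipole potential is V = kp cosθ / r².
V = (8.99×10⁹)(3.18×10⁻⁸)·cos180° / (1.10)² = -236.3 V.

V ≈ -236 V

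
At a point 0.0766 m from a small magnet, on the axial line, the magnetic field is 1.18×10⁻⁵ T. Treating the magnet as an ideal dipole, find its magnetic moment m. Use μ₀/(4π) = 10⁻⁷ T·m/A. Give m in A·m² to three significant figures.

On axis B = (μ₀/4π)·2m/r³, so m = Br³·4π/(μ₀·2).
m = (1.18×10⁻⁵)·(0.0766)³ / (2·10⁻⁷) = 0.02652 A·m².

m ≈ 0.0265 A·m²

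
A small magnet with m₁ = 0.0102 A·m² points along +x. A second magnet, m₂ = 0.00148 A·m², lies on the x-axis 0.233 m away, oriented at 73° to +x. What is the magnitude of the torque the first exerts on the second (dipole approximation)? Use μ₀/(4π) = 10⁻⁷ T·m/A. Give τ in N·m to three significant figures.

τ ≈ 2.28×10⁻¹⁰ N·m

Dipole B is on the axis of dipole A, so B₁ there is axial: B₁ = (μ₀/4π)·2m₁/r³ along +x.
B₁ = 2(10⁻⁷)(0.0102)/(0.233)³ = 1.613×10⁻⁷ T.
τ = m₂ B₁ sinθ.
τ = (0.00148)(1.613×10⁻⁷)·sin73° = 2.283×10⁻¹⁰ N·m.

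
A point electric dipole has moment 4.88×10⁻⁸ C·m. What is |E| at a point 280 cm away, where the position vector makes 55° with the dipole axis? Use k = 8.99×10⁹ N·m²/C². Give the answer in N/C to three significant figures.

At angle θ the dipole field magnitude is E = (kp/r³)·√(1 + 3cos²θ).
kp/r³ = (8.99×10⁹)(4.88×10⁻⁸) / (2.80)³ = 19.99 N/C.
√(1 + 3cos²55°) = √(1 + 3·0.3290) = √1.9870 ≈ 1.4096.
E ≈ 19.99 × 1.410 = 28.17 N/C.

E ≈ 28.2 N/C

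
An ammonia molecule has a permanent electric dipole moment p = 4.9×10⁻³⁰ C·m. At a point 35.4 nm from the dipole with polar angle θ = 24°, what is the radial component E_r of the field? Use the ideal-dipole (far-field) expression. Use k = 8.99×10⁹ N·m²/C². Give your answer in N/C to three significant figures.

For a dipole, E_r = (2kp cosθ)/r³.
kp/r³ = (8.99×10⁹)(4.90×10⁻³⁰)/(3.54×10⁻⁸)³ = 993.0 N/C.
E_r = 2·993.0·cos24° = 1814 N/C.

E_r ≈ 1810 N/C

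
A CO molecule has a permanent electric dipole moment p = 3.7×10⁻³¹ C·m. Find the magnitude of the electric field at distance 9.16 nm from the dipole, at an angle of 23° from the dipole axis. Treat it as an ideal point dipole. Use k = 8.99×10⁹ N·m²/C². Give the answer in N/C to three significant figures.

At angle θ the dipole field magnitude is E = (kp/r³)·√(1 + 3cos²θ).
kp/r³ = (8.99×10⁹)(3.70×10⁻³¹) / (9.16×10⁻⁹)³ = 4328 N/C.
√(1 + 3cos²23°) = √(1 + 3·0.8473) = √3.5420 ≈ 1.8820.
E ≈ 4328 × 1.882 = 8145 N/C.

E ≈ 8150 N/C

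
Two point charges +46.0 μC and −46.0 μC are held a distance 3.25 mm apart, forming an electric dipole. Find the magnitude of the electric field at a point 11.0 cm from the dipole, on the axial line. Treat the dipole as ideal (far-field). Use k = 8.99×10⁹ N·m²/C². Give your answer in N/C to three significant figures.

E ≈ 2.02×10⁶ N/C

Dipole moment p = qd = (4.60×10⁻⁵ C)(0.00325 m) = 1.495×10⁻⁷ C·m.
On the dipole axis E = 2kp/r³.
E = 2·(8.99×10⁹)(1.495×10⁻⁷) / (0.110)³ = 2.020×10⁶ N/C.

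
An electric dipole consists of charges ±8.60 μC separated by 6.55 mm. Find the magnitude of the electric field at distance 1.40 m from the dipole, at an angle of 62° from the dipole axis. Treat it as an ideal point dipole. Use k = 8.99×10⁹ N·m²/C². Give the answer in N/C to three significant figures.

Dipole moment p = qd = (8.60×10⁻⁶ C)(0.00655 m) = 5.633×10⁻⁸ C·m.
At angle θ the dipole field magnitude is E = (kp/r³)·√(1 + 3cos²θ).
kp/r³ = (8.99×10⁹)(5.633×10⁻⁸) / (1.40)³ = 184.6 N/C.
√(1 + 3cos²62°) = √(1 + 3·0.2204) = √1.6612 ≈ 1.2889.
E ≈ 184.6 × 1.289 = 237.9 N/C.

E ≈ 238 N/C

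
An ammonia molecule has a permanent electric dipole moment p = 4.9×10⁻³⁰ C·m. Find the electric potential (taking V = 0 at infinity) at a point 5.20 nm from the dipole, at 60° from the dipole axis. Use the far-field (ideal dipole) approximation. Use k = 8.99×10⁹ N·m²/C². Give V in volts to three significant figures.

V ≈ 8.15×10⁻⁴ V

The dipole potential is V = kp cosθ / r².
V = (8.99×10⁹)(4.90×10⁻³⁰)·cos60° / (5.20×10⁻⁹)² = 8.146×10⁻⁴ V.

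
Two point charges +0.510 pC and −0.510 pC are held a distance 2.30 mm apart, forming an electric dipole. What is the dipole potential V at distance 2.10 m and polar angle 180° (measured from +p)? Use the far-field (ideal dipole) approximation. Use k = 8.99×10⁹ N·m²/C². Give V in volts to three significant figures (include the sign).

V ≈ -2.39×10⁻⁶ V

Dipole moment p = qd = (5.10×10⁻¹³ C)(0.00230 m) = 1.173×10⁻¹⁵ C·m.
The dipole potential is V = kp cosθ / r².
V = (8.99×10⁹)(1.173×10⁻¹⁵)·cos180° / (2.10)² = -2.391×10⁻⁶ V.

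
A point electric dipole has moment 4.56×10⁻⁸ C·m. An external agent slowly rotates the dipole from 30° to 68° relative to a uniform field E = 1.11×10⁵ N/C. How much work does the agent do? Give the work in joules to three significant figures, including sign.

W_ext = ΔU = U(θ₂) − U(θ₁) = −pE cosθ₂ − (−pE cosθ₁) = pE(cosθ₁ − cosθ₂).
W = (4.56×10⁻⁸)(1.11×10⁵)·(cos30° − cos68°) = (0.005062)·(+0.4914) = 0.002487 J.

W ≈ 0.00249 J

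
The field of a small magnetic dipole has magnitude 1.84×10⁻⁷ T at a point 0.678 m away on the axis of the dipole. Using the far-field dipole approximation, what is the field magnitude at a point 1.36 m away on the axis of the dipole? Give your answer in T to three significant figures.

Dipole fields scale as 1/r³ in the far field; the geometry is the same at both points.
B₂ = B₁ · (r₁/r₂)³ = 1.84×10⁻⁷ · (0.678/1.36)³.
(r₁/r₂)³ = (0.4985)³ = 0.1239.
B₂ ≈ 2.280×10⁻⁸ T.

B ≈ 2.28×10⁻⁸ T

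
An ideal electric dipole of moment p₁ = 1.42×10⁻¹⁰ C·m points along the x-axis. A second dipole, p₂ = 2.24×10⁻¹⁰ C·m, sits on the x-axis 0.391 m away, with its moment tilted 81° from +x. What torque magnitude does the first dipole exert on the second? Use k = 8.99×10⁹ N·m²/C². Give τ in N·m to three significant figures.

The second dipole sits on the axis of the first, so the field there is axial: E₁ = 2kp₁/r³ along +x.
E₁ = 2(8.99×10⁹)(1.42×10⁻¹⁰)/(0.391)³ = 42.71 N/C.
Torque on the second dipole: τ = p₂ E₁ sinθ.
τ = (2.24×10⁻¹⁰)(42.71)·sin81° = 9.450×10⁻⁹ N·m.

τ ≈ 9.45×10⁻⁹ N·m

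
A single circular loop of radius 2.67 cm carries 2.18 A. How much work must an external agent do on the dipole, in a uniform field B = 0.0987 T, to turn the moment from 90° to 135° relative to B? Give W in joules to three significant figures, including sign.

W ≈ 3.41×10⁻⁴ J

Magnetic moment m = IA = Iπa² = (2.18)·π·(0.0267)² = 0.004882 A·m².
W_ext = ΔU = −mB cosθ₂ + mB cosθ₁ = mB(cosθ₁ − cosθ₂).
W = (0.004882)(0.0987)·(cos90° − cos135°) = (4.819×10⁻⁴)·(+0.7071) = 3.407×10⁻⁴ J.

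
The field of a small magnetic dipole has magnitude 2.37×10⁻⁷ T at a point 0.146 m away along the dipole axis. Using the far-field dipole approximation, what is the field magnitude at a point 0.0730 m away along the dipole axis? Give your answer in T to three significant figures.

Dipole fields scale as 1/r³ in the far field; the geometry is the same at both points.
B₂ = B₁ · (r₁/r₂)³ = 2.37×10⁻⁷ · (0.146/0.0730)³.
(r₁/r₂)³ = (2)³ = 8.
B₂ ≈ 1.896×10⁻⁶ T.

B ≈ 1.90×10⁻⁶ T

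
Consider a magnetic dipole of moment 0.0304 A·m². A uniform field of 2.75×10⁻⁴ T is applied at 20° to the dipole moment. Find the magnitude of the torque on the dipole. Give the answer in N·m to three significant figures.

τ ≈ 2.86×10⁻⁶ N·m

Torque on a magnetic dipole: τ = mB sinθ.
τ = (0.0304)(2.75×10⁻⁴)·sin20° = 2.859×10⁻⁶ N·m.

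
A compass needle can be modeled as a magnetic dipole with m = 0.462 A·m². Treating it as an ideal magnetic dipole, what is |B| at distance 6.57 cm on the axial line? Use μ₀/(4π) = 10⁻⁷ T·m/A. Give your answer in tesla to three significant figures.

B ≈ 3.26×10⁻⁴ T

On axis B = (μ₀/4π)·2m/r³.
B = 2·(10⁻⁷)·(0.462) / (0.0657)³ = 3.258×10⁻⁴ T.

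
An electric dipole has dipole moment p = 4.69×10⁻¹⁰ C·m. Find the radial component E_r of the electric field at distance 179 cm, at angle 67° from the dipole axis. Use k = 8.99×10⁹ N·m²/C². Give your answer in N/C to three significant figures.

E_r ≈ 0.574 N/C

For a dipole, E_r = (2kp cosθ)/r³.
kp/r³ = (8.99×10⁹)(4.69×10⁻¹⁰)/(1.79)³ = 0.7351 N/C.
E_r = 2·0.7351·cos67° = 0.5745 N/C.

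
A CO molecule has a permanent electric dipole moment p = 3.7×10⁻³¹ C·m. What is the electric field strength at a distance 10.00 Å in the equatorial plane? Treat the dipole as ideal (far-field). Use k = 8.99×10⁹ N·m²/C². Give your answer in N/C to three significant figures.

On the perpendicular bisector E = kp/r³ (half the axial value at the same distance).
E = (8.99×10⁹)(3.70×10⁻³¹) / (1.00×10⁻⁹)³ = 3.326×10⁶ N/C.

E ≈ 3.33×10⁶ N/C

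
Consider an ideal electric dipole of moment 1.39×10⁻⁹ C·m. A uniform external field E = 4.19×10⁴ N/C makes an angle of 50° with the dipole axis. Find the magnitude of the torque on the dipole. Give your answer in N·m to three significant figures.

Torque on an electric dipole: τ = pE sinθ.
τ = (1.39×10⁻⁹)(4.19×10⁴)·sin50° = 4.462×10⁻⁵ N·m.

τ ≈ 4.46×10⁻⁵ N·m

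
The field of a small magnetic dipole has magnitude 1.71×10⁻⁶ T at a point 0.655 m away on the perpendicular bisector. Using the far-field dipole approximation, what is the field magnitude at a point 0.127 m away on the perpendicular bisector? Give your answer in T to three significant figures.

Dipole fields scale as 1/r³ in the far field; the geometry is the same at both points.
B₂ = B₁ · (r₁/r₂)³ = 1.71×10⁻⁶ · (0.655/0.127)³.
(r₁/r₂)³ = (5.157)³ = 137.2.
B₂ ≈ 2.346×10⁻⁴ T.

B ≈ 2.35×10⁻⁴ T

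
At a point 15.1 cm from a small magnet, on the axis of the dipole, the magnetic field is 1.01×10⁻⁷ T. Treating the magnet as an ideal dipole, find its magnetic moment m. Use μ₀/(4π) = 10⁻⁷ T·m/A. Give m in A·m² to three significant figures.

m ≈ 0.00174 A·m²

On axis B = (μ₀/4π)·2m/r³, so m = Br³·4π/(μ₀·2).
m = (1.01×10⁻⁷)·(0.151)³ / (2·10⁻⁷) = 0.001739 A·m².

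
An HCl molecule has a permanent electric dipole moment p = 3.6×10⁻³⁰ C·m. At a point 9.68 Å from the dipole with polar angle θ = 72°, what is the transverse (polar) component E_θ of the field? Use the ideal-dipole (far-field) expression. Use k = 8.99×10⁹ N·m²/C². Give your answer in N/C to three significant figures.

For a dipole, E_θ = (kp sinθ)/r³.
kp/r³ = (8.99×10⁹)(3.60×10⁻³⁰)/(9.68×10⁻¹⁰)³ = 3.568×10⁷ N/C.
E_θ = 3.568×10⁷·sin72° = 3.393×10⁷ N/C.

E_θ ≈ 3.39×10⁷ N/C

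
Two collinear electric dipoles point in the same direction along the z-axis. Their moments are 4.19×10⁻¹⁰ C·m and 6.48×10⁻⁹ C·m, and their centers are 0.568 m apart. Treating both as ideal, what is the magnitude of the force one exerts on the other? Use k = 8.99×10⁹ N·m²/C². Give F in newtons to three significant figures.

F ≈ 1.41×10⁻⁶ N

On-axis field of dipole 1 at distance r: E = 2kp₁/r³. Force on dipole 2 is F = p₂·dE/dr (gradient along axis).
dE/dr = −6kp₁/r⁴, so |F| = 6kp₁p₂/r⁴ (attractive for aligned moments).
F = 6(8.99×10⁹)(4.19×10⁻¹⁰)(6.48×10⁻⁹)/(0.568)⁴ = 1.407×10⁻⁶ N.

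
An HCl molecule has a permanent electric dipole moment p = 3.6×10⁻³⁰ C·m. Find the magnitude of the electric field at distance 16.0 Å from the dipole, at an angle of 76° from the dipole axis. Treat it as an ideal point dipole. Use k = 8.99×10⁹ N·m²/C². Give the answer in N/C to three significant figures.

At angle θ the dipole field magnitude is E = (kp/r³)·√(1 + 3cos²θ).
kp/r³ = (8.99×10⁹)(3.60×10⁻³⁰) / (1.60×10⁻⁹)³ = 7.901×10⁶ N/C.
√(1 + 3cos²76°) = √(1 + 3·0.0585) = √1.1756 ≈ 1.0842.
E ≈ 7.901×10⁶ × 1.084 = 8.567×10⁶ N/C.

E ≈ 8.57×10⁶ N/C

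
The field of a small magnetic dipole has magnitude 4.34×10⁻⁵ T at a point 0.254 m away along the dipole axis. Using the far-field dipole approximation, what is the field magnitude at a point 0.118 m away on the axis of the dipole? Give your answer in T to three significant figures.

Dipole fields scale as 1/r³ in the far field; the geometry is the same at both points.
B₂ = B₁ · (r₁/r₂)³ = 4.34×10⁻⁵ · (0.254/0.118)³.
(r₁/r₂)³ = (2.153)³ = 9.974.
B₂ ≈ 4.329×10⁻⁴ T.

B ≈ 4.33×10⁻⁴ T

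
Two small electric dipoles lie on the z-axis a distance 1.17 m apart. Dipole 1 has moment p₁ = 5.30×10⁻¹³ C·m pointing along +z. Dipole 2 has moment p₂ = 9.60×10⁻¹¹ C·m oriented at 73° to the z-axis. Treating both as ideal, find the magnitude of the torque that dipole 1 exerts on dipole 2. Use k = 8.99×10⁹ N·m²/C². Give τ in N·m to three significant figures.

τ ≈ 5.46×10⁻¹³ N·m

The second dipole sits on the axis of the first, so the field there is axial: E₁ = 2kp₁/r³ along +z.
E₁ = 2(8.99×10⁹)(5.30×10⁻¹³)/(1.17)³ = 0.005950 N/C.
Torque on the second dipole: τ = p₂ E₁ sinθ.
τ = (9.60×10⁻¹¹)(0.005950)·sin73° = 5.462×10⁻¹³ N·m.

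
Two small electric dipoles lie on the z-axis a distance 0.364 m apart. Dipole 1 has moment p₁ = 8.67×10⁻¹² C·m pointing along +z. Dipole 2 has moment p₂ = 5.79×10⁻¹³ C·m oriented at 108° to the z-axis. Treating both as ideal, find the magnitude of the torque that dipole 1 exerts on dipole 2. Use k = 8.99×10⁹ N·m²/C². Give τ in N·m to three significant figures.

The second dipole sits on the axis of the first, so the field there is axial: E₁ = 2kp₁/r³ along +z.
E₁ = 2(8.99×10⁹)(8.67×10⁻¹²)/(0.364)³ = 3.232 N/C.
Torque on the second dipole: τ = p₂ E₁ sinθ.
τ = (5.79×10⁻¹³)(3.232)·sin108° = 1.780×10⁻¹² N·m.

τ ≈ 1.78×10⁻¹² N·m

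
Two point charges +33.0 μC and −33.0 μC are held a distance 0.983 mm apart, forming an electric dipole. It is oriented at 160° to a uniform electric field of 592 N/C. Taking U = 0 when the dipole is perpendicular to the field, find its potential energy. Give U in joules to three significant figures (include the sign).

Dipole moment p = qd = (3.30×10⁻⁵ C)(9.83×10⁻⁴ m) = 3.244×10⁻⁸ C·m.
U = −p·E = −pE cosθ.
U = −(3.244×10⁻⁸)(592)·cos160° = 1.805×10⁻⁵ J.

U ≈ 1.80×10⁻⁵ J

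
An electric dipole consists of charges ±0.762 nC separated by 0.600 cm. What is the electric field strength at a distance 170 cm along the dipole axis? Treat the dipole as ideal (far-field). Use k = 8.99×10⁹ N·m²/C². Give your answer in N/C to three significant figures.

E ≈ 0.0167 N/C

Dipole moment p = qd = (7.62×10⁻¹⁰ C)(0.00600 m) = 4.572×10⁻¹² C·m.
On the dipole axis E = 2kp/r³.
E = 2·(8.99×10⁹)(4.572×10⁻¹²) / (1.70)³ = 0.01673 N/C.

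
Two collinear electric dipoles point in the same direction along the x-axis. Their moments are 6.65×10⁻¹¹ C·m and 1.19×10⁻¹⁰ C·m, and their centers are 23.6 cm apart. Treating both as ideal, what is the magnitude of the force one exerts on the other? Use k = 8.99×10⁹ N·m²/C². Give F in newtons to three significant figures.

F ≈ 1.38×10⁻⁷ N

On-axis field of dipole 1 at distance r: E = 2kp₁/r³. Force on dipole 2 is F = p₂·dE/dr (gradient along axis).
dE/dr = −6kp₁/r⁴, so |F| = 6kp₁p₂/r⁴ (attractive for aligned moments).
F = 6(8.99×10⁹)(6.65×10⁻¹¹)(1.19×10⁻¹⁰)/(0.236)⁴ = 1.376×10⁻⁷ N.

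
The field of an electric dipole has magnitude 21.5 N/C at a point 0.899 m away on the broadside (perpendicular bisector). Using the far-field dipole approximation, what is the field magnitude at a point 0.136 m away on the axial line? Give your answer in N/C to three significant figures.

E ≈ 1.24×10⁴ N/C

Dipole fields scale as 1/r³ in the far field.
The axial field is twice the equatorial field at the same r, so the geometry factor is 2/1.
E₂ = E₁ · (2/1) · (r₁/r₂)³ = 21.5 · 2 · (0.899/0.136)³.
(r₁/r₂)³ = (6.61)³ = 288.8.
E₂ ≈ 1.242×10⁴ N/C.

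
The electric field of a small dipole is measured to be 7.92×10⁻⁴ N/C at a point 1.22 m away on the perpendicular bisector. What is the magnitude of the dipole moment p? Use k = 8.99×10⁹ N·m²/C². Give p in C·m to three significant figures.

p ≈ 1.60×10⁻¹³ C·m

In the equatorial plane E = kp/r³, so p = Er³/(k).
p = (7.92×10⁻⁴)·(1.22)³ / (8.99×10⁹) = 1.600×10⁻¹³ C·m.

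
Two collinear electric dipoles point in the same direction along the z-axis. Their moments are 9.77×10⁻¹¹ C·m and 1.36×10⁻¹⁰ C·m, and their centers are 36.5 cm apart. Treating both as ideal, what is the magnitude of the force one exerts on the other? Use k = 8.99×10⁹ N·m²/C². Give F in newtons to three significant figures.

On-axis field of dipole 1 at distance r: E = 2kp₁/r³. Force on dipole 2 is F = p₂·dE/dr (gradient along axis).
dE/dr = −6kp₁/r⁴, so |F| = 6kp₁p₂/r⁴ (attractive for aligned moments).
F = 6(8.99×10⁹)(9.77×10⁻¹¹)(1.36×10⁻¹⁰)/(0.365)⁴ = 4.038×10⁻⁸ N.

F ≈ 4.04×10⁻⁸ N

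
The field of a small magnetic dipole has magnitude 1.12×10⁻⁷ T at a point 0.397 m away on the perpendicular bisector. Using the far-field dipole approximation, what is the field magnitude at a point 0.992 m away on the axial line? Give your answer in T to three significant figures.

B ≈ 1.44×10⁻⁸ T

Dipole fields scale as 1/r³ in the far field.
The axial field is twice the equatorial field at the same r, so the geometry factor is 2/1.
B₂ = B₁ · (2/1) · (r₁/r₂)³ = 1.12×10⁻⁷ · 2 · (0.397/0.992)³.
(r₁/r₂)³ = (0.4002)³ = 0.0641.
B₂ ≈ 1.436×10⁻⁸ T.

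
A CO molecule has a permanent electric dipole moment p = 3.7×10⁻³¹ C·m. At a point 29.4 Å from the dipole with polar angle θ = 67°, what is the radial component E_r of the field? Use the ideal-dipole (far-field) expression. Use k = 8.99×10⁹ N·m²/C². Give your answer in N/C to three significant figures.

For a dipole, E_r = (2kp cosθ)/r³.
kp/r³ = (8.99×10⁹)(3.70×10⁻³¹)/(2.94×10⁻⁹)³ = 1.309×10⁵ N/C.
E_r = 2·1.309×10⁵·cos67° = 1.023×10⁵ N/C.

E_r ≈ 1.02×10⁵ N/C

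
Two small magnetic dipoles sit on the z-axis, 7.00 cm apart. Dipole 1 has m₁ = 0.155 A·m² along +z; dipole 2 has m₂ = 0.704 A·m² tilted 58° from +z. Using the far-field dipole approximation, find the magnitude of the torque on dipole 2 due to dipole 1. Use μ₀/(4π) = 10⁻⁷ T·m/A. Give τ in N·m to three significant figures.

τ ≈ 5.40×10⁻⁵ N·m

Dipole B is on the axis of dipole A, so B₁ there is axial: B₁ = (μ₀/4π)·2m₁/r³ along +z.
B₁ = 2(10⁻⁷)(0.155)/(0.0700)³ = 9.038×10⁻⁵ T.
τ = m₂ B₁ sinθ.
τ = (0.704)(9.038×10⁻⁵)·sin58° = 5.396×10⁻⁵ N·m.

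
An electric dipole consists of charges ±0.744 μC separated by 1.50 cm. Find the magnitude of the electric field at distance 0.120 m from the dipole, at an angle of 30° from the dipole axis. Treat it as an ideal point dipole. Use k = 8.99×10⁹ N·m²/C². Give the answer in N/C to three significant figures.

E ≈ 1.05×10⁵ N/C

Dipole moment p = qd = (7.44×10⁻⁷ C)(0.0150 m) = 1.116×10⁻⁸ C·m.
At angle θ the dipole field magnitude is E = (kp/r³)·√(1 + 3cos²θ).
kp/r³ = (8.99×10⁹)(1.116×10⁻⁸) / (0.120)³ = 5.806×10⁴ N/C.
√(1 + 3cos²30°) = √(1 + 3·0.7500) = √3.2500 ≈ 1.8028.
E ≈ 5.806×10⁴ × 1.803 = 1.047×10⁵ N/C.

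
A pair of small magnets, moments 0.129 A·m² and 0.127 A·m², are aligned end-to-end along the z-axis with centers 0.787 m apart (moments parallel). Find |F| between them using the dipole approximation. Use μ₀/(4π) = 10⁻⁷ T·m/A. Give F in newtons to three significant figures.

F ≈ 2.56×10⁻⁸ N

On-axis B of dipole 1: B = (μ₀/4π)·2m₁/r³. Force on dipole 2: F = m₂·dB/dr.
dB/dr = −(μ₀/4π)·6m₁/r⁴, so |F| = (μ₀/4π)·6m₁m₂/r⁴.
F = 6(10⁻⁷)(0.129)(0.127)/(0.787)⁴ = 2.562×10⁻⁸ N.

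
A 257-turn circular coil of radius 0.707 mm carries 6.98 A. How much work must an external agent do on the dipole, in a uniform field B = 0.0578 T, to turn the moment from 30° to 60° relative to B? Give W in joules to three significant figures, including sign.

m = NIA = NIπa² = 257·(6.98)·π·(7.07×10⁻⁴)² = 0.002817 A·m².
W_ext = ΔU = −mB cosθ₂ + mB cosθ₁ = mB(cosθ₁ − cosθ₂).
W = (0.002817)(0.0578)·(cos30° − cos60°) = (1.628×10⁻⁴)·(+0.3660) = 5.960×10⁻⁵ J.

W ≈ 5.96×10⁻⁵ J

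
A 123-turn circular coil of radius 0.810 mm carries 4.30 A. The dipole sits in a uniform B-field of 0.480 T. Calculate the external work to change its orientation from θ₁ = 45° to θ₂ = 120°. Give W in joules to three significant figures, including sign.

m = NIA = NIπa² = 123·(4.30)·π·(8.10×10⁻⁴)² = 0.00109 A·m².
W_ext = ΔU = −mB cosθ₂ + mB cosθ₁ = mB(cosθ₁ − cosθ₂).
W = (0.00109)(0.480)·(cos45° − cos120°) = (5.232×10⁻⁴)·(+1.2071) = 6.316×10⁻⁴ J.

W ≈ 6.32×10⁻⁴ J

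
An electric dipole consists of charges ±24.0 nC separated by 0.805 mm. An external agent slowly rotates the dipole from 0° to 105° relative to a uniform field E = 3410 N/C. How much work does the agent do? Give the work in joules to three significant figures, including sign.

Dipole moment p = qd = (2.40×10⁻⁸ C)(8.05×10⁻⁴ m) = 1.932×10⁻¹¹ C·m.
W_ext = ΔU = U(θ₂) − U(θ₁) = −pE cosθ₂ − (−pE cosθ₁) = pE(cosθ₁ − cosθ₂).
W = (1.932×10⁻¹¹)(3410)·(cos0° − cos105°) = (6.588×10⁻⁸)·(+1.2588) = 8.293×10⁻⁸ J.

W ≈ 8.29×10⁻⁸ J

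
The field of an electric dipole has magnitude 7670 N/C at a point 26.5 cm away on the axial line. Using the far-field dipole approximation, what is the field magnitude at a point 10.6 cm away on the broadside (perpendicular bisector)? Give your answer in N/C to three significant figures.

Dipole fields scale as 1/r³ in the far field.
The axial field is twice the equatorial field at the same r, so the geometry factor is 1/2.
E₂ = E₁ · (1/2) · (r₁/r₂)³ = 7670 · 0.5 · (26.5/10.6)³.
(r₁/r₂)³ = (2.5)³ = 15.62.
E₂ ≈ 5.992×10⁴ N/C.

E ≈ 5.99×10⁴ N/C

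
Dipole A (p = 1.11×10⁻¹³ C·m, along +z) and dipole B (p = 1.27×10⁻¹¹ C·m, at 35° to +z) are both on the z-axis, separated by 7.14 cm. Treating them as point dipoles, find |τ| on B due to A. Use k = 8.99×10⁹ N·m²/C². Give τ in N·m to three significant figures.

The second dipole sits on the axis of the first, so the field there is axial: E₁ = 2kp₁/r³ along +z.
E₁ = 2(8.99×10⁹)(1.11×10⁻¹³)/(0.0714)³ = 5.483 N/C.
Torque on the second dipole: τ = p₂ E₁ sinθ.
τ = (1.27×10⁻¹¹)(5.483)·sin35° = 3.994×10⁻¹¹ N·m.

τ ≈ 3.99×10⁻¹¹ N·m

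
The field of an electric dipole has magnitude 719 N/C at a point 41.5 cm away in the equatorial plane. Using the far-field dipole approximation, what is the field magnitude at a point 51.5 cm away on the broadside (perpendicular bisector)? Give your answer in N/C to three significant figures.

E ≈ 376 N/C

Dipole fields scale as 1/r³ in the far field; the geometry is the same at both points.
E₂ = E₁ · (r₁/r₂)³ = 719 · (41.5/51.5)³.
(r₁/r₂)³ = (0.8058)³ = 0.5233.
E₂ ≈ 376.2 N/C.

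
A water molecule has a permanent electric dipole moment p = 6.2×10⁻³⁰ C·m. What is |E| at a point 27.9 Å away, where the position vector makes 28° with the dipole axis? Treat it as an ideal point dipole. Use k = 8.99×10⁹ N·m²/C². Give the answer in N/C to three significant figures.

At angle θ the dipole field magnitude is E = (kp/r³)·√(1 + 3cos²θ).
kp/r³ = (8.99×10⁹)(6.20×10⁻³⁰) / (2.79×10⁻⁹)³ = 2.566×10⁶ N/C.
√(1 + 3cos²28°) = √(1 + 3·0.7796) = √3.3388 ≈ 1.8272.
E ≈ 2.566×10⁶ × 1.827 = 4.690×10⁶ N/C.

E ≈ 4.69×10⁶ N/C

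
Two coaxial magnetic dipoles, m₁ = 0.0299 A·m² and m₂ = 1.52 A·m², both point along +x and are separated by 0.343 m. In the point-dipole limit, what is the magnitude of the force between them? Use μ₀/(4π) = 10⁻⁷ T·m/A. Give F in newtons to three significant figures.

F ≈ 1.97×10⁻⁶ N

On-axis B of dipole 1: B = (μ₀/4π)·2m₁/r³. Force on dipole 2: F = m₂·dB/dr.
dB/dr = −(μ₀/4π)·6m₁/r⁴, so |F| = (μ₀/4π)·6m₁m₂/r⁴.
F = 6(10⁻⁷)(0.0299)(1.52)/(0.343)⁴ = 1.970×10⁻⁶ N.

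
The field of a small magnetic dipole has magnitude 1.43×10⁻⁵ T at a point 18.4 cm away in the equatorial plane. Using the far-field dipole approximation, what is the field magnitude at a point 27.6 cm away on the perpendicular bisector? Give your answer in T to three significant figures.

Dipole fields scale as 1/r³ in the far field; the geometry is the same at both points.
B₂ = B₁ · (r₁/r₂)³ = 1.43×10⁻⁵ · (18.4/27.6)³.
(r₁/r₂)³ = (0.6667)³ = 0.2963.
B₂ ≈ 4.237×10⁻⁶ T.

B ≈ 4.24×10⁻⁶ T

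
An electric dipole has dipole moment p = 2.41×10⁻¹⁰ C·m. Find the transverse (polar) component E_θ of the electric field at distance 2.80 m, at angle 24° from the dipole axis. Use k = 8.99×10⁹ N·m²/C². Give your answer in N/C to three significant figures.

E_θ ≈ 0.0401 N/C

For a dipole, E_θ = (kp sinθ)/r³.
kp/r³ = (8.99×10⁹)(2.41×10⁻¹⁰)/(2.80)³ = 0.09870 N/C.
E_θ = 0.09870·sin24° = 0.04014 N/C.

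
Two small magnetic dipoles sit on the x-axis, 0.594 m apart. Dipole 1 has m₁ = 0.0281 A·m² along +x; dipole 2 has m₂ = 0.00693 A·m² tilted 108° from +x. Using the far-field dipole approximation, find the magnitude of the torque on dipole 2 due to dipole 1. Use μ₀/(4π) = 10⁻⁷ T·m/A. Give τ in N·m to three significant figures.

τ ≈ 1.77×10⁻¹⁰ N·m

Dipole B is on the axis of dipole A, so B₁ there is axial: B₁ = (μ₀/4π)·2m₁/r³ along +x.
B₁ = 2(10⁻⁷)(0.0281)/(0.594)³ = 2.681×10⁻⁸ T.
τ = m₂ B₁ sinθ.
τ = (0.00693)(2.681×10⁻⁸)·sin108° = 1.767×10⁻¹⁰ N·m.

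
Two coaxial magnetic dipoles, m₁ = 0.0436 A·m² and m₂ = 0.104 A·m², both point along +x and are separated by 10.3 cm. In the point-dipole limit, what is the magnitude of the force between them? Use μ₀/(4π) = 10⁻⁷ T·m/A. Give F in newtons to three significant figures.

On-axis B of dipole 1: B = (μ₀/4π)·2m₁/r³. Force on dipole 2: F = m₂·dB/dr.
dB/dr = −(μ₀/4π)·6m₁/r⁴, so |F| = (μ₀/4π)·6m₁m₂/r⁴.
F = 6(10⁻⁷)(0.0436)(0.104)/(0.103)⁴ = 2.417×10⁻⁵ N.

F ≈ 2.42×10⁻⁵ N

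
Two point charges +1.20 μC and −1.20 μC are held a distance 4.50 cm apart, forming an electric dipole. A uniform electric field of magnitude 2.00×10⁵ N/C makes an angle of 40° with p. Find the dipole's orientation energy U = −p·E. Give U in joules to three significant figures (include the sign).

Dipole moment p = qd = (1.20×10⁻⁶ C)(0.0450 m) = 5.40×10⁻⁸ C·m.
U = −p·E = −pE cosθ.
U = −(5.40×10⁻⁸)(2.00×10⁵)·cos40° = -0.008273 J.

U ≈ -0.00827 J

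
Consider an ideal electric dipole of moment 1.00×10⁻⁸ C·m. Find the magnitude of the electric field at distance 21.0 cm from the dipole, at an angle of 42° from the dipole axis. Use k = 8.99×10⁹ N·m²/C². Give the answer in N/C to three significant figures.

E ≈ 1.58×10⁴ N/C

At angle θ the dipole field magnitude is E = (kp/r³)·√(1 + 3cos²θ).
kp/r³ = (8.99×10⁹)(1.00×10⁻⁸) / (0.210)³ = 9707 N/C.
√(1 + 3cos²42°) = √(1 + 3·0.5523) = √2.6568 ≈ 1.6300.
E ≈ 9707 × 1.630 = 1.582×10⁴ N/C.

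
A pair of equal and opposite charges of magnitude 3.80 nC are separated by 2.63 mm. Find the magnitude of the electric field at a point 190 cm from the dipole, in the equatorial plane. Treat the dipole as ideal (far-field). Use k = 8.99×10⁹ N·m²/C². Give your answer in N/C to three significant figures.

E ≈ 0.0131 N/C

Dipole moment p = qd = (3.80×10⁻⁹ C)(0.00263 m) = 9.994×10⁻¹² C·m.
In the equatorial plane E = kp/r³.
E = (8.99×10⁹)(9.994×10⁻¹²) / (1.90)³ = 0.01310 N/C.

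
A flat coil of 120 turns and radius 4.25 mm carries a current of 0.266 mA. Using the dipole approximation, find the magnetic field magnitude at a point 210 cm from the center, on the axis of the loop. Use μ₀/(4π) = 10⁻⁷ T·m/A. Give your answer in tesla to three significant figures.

m = NIA = NIπa² = 120·(2.66×10⁻⁴)·π·(0.00425)² = 1.811×10⁻⁶ A·m².
On axis B = (μ₀/4π)·2m/r³.
B = 2·(10⁻⁷)·(1.811×10⁻⁶) / (2.10)³ = 3.911×10⁻¹⁴ T.

B ≈ 3.91×10⁻¹⁴ T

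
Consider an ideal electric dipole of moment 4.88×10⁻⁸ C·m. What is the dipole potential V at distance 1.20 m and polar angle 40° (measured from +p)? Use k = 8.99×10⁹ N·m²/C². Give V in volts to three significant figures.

V ≈ 233 V

The dipole potential is V = kp cosθ / r².
V = (8.99×10⁹)(4.88×10⁻⁸)·cos40° / (1.20)² = 233.4 V.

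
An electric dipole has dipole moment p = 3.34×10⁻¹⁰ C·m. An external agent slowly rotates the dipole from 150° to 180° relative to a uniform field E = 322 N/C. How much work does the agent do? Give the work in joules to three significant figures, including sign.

W_ext = ΔU = U(θ₂) − U(θ₁) = −pE cosθ₂ − (−pE cosθ₁) = pE(cosθ₁ − cosθ₂).
W = (3.34×10⁻¹⁰)(322)·(cos150° − cos180°) = (1.075×10⁻⁷)·(+0.1340) = 1.441×10⁻⁸ J.

W ≈ 1.44×10⁻⁸ J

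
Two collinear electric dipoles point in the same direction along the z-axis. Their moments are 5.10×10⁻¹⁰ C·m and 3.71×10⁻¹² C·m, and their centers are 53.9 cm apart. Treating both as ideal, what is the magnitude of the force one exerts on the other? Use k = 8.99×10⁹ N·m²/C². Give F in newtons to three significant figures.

On-axis field of dipole 1 at distance r: E = 2kp₁/r³. Force on dipole 2 is F = p₂·dE/dr (gradient along axis).
dE/dr = −6kp₁/r⁴, so |F| = 6kp₁p₂/r⁴ (attractive for aligned moments).
F = 6(8.99×10⁹)(5.10×10⁻¹⁰)(3.71×10⁻¹²)/(0.539)⁴ = 1.209×10⁻⁹ N.

F ≈ 1.21×10⁻⁹ N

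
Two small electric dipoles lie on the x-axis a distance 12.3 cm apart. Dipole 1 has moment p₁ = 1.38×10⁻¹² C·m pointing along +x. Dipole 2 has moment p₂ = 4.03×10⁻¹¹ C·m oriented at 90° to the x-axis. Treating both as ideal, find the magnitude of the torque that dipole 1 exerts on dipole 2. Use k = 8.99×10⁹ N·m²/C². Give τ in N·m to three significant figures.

τ ≈ 5.37×10⁻¹⁰ N·m

The second dipole sits on the axis of the first, so the field there is axial: E₁ = 2kp₁/r³ along +x.
E₁ = 2(8.99×10⁹)(1.38×10⁻¹²)/(0.123)³ = 13.33 N/C.
Torque on the second dipole: τ = p₂ E₁ sinθ.
τ = (4.03×10⁻¹¹)(13.33)·sin90° = 5.374×10⁻¹⁰ N·m.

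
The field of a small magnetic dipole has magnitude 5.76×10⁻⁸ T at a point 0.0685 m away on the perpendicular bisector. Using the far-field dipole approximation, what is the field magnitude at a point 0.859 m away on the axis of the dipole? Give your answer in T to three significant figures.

Dipole fields scale as 1/r³ in the far field.
The axial field is twice the equatorial field at the same r, so the geometry factor is 2/1.
B₂ = B₁ · (2/1) · (r₁/r₂)³ = 5.76×10⁻⁸ · 2 · (0.0685/0.859)³.
(r₁/r₂)³ = (0.07974)³ = 0.0005071.
B₂ ≈ 5.842×10⁻¹¹ T.

B ≈ 5.84×10⁻¹¹ T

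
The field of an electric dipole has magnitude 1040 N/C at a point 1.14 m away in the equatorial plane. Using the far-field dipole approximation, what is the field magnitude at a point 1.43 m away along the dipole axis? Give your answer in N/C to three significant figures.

E ≈ 1050 N/C

Dipole fields scale as 1/r³ in the far field.
The axial field is twice the equatorial field at the same r, so the geometry factor is 2/1.
E₂ = E₁ · (2/1) · (r₁/r₂)³ = 1040 · 2 · (1.14/1.43)³.
(r₁/r₂)³ = (0.7972)³ = 0.5066.
E₂ ≈ 1054 N/C.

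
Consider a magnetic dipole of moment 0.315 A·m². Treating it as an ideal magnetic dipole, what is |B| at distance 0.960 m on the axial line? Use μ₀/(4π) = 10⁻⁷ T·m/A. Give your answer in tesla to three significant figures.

On axis B = (μ₀/4π)·2m/r³.
B = 2·(10⁻⁷)·(0.315) / (0.960)³ = 7.121×10⁻⁸ T.

B ≈ 7.12×10⁻⁸ T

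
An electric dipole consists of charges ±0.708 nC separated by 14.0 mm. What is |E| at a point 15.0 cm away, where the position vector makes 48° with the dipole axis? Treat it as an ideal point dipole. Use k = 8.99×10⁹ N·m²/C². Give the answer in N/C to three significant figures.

Dipole moment p = qd = (7.08×10⁻¹⁰ C)(0.0140 m) = 9.912×10⁻¹² C·m.
At angle θ the dipole field magnitude is E = (kp/r³)·√(1 + 3cos²θ).
kp/r³ = (8.99×10⁹)(9.912×10⁻¹²) / (0.150)³ = 26.40 N/C.
√(1 + 3cos²48°) = √(1 + 3·0.4477) = √2.3432 ≈ 1.5308.
E ≈ 26.40 × 1.531 = 40.42 N/C.

E ≈ 40.4 N/C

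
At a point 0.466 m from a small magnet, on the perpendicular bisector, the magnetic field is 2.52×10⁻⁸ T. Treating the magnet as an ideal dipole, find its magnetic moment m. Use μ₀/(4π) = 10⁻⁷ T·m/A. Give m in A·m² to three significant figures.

m ≈ 0.0255 A·m²

In the equatorial plane B = (μ₀/4π)·m/r³, so m = Br³·4π/(μ₀).
m = (2.52×10⁻⁸)·(0.466)³ / (10⁻⁷) = 0.02550 A·m².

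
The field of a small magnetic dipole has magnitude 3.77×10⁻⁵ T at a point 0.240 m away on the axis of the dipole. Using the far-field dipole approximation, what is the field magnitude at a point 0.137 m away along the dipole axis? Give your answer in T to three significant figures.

B ≈ 2.03×10⁻⁴ T

Dipole fields scale as 1/r³ in the far field; the geometry is the same at both points.
B₂ = B₁ · (r₁/r₂)³ = 3.77×10⁻⁵ · (0.240/0.137)³.
(r₁/r₂)³ = (1.752)³ = 5.376.
B₂ ≈ 2.027×10⁻⁴ T.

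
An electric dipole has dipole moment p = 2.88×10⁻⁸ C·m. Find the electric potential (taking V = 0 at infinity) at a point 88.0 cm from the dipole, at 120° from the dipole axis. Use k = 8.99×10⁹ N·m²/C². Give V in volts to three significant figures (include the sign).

V ≈ -167 V

The dipole potential is V = kp cosθ / r².
V = (8.99×10⁹)(2.88×10⁻⁸)·cos120° / (0.880)² = -167.2 V.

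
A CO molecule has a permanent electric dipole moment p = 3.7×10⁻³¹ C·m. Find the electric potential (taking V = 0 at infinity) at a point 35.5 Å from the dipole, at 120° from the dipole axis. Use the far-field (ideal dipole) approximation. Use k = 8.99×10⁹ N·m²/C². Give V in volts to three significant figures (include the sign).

The dipole potential is V = kp cosθ / r².
V = (8.99×10⁹)(3.70×10⁻³¹)·cos120° / (3.55×10⁻⁹)² = -1.320×10⁻⁴ V.

V ≈ -1.32×10⁻⁴ V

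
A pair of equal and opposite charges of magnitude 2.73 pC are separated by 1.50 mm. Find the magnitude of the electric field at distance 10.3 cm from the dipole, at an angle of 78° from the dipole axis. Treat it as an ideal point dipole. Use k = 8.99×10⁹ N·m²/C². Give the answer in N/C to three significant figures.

Dipole moment p = qd = (2.73×10⁻¹² C)(0.00150 m) = 4.095×10⁻¹⁵ C·m.
At angle θ the dipole field magnitude is E = (kp/r³)·√(1 + 3cos²θ).
kp/r³ = (8.99×10⁹)(4.095×10⁻¹⁵) / (0.103)³ = 0.03369 N/C.
√(1 + 3cos²78°) = √(1 + 3·0.0432) = √1.1297 ≈ 1.0629.
E ≈ 0.03369 × 1.063 = 0.03581 N/C.

E ≈ 0.0358 N/C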